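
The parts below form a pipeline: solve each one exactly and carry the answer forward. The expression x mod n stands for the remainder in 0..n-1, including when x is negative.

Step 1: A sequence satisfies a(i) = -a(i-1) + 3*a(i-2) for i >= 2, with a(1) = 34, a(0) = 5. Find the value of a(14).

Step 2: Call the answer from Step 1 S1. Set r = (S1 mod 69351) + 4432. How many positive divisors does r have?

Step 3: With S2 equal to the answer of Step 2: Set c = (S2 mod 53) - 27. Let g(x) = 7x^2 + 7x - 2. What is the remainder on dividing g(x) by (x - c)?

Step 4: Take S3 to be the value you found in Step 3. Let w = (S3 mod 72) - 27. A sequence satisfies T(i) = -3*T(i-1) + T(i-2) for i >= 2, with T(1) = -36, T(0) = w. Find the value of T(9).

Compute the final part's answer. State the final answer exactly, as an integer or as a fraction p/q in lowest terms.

-517971

Step 1: a(2) = -1*(34) + 3*(5) = -19; iterating: a(2)=-19, a(3)=121, a(4)=-178, a(5)=541, a(6)=-1075, a(7)=2698, a(8)=-5923, a(9)=14017, a(10)=-31786, a(11)=73837, a(12)=-169195, a(13)=390706, a(14)=-898291; answer -898291
Step 2: S1 = -898291; r = 7704; 7704 = 2^3 * 3^2 * 107; number of divisors = (3+1) * (2+1) * (1+1) = 24; answer 24
Step 3: S2 = 24; c = -3; remainder = value at the root: 7*(-3)^2 + 7*(-3)^1 - 2 = (63) + (-21) + (-2) = 40; answer 40
Step 4: S3 = 40; w = 13; T(2) = -3*(-36) + 1*(13) = 121; iterating: T(2)=121, T(3)=-399, T(4)=1318, T(5)=-4353, T(6)=14377, T(7)=-47484, T(8)=156829, T(9)=-517971; answer -517971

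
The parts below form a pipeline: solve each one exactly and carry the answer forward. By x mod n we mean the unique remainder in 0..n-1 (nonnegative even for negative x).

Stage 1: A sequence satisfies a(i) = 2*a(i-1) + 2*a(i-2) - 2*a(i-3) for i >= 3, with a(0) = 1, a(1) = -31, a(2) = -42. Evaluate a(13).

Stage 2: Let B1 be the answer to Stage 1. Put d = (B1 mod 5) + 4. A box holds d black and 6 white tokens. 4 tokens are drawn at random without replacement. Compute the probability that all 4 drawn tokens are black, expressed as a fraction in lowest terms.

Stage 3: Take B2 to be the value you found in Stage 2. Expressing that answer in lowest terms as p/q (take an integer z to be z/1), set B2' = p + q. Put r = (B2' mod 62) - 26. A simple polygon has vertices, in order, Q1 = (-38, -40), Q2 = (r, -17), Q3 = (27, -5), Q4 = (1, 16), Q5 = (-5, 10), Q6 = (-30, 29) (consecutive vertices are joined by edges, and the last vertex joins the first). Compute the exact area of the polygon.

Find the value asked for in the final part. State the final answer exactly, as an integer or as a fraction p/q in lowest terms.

Stage 1: a(3) = 2*(-42) + 2*(-31) - 2*(1) = -148; iterating: a(3)=-148, a(4)=-318, a(5)=-848, a(6)=-2036, a(7)=-5132, a(8)=-12640, a(9)=-31472, a(10)=-77960, a(11)=-193584, a(12)=-480144, a(13)=-1191536; answer -1191536
Stage 2: B1 = -1191536; d = 8; total draws C(14,4) = 1001; favorable C(8,4) = 70; P = 10/143; answer 10/143
Stage 3: B2 = 10/143; threaded value p + q = 153; r = 3; cross terms: (-38*-17 - 3*-40)=766, (3*-5 - 27*-17)=444, (27*16 - 1*-5)=437, (1*10 - -5*16)=90, (-5*29 - -30*10)=155, (-30*-40 - -38*29)=2302; twice the area = |4194| = 4194; area = 2097; answer 2097

2097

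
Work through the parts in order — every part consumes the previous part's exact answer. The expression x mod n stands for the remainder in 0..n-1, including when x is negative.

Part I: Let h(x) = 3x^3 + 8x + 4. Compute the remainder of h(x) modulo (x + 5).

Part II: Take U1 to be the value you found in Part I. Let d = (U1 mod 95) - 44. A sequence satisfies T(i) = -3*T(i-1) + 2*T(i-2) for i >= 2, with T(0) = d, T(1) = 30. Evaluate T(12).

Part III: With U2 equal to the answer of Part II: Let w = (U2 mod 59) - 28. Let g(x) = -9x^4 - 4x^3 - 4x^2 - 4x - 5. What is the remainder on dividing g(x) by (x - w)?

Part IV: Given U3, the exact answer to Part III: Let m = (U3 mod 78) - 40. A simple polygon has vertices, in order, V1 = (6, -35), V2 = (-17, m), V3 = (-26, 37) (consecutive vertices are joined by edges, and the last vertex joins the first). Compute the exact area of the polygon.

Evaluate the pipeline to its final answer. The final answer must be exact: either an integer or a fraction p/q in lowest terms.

652

Part I: remainder = value at the root: 3*(-5)^3 + 8*(-5)^1 + 4 = (-375) + (-40) + (4) = -411; answer -411
Part II: U1 = -411; d = 20; T(2) = -3*(30) + 2*(20) = -50; iterating: T(2)=-50, T(3)=210, T(4)=-730, T(5)=2610, T(6)=-9290, T(7)=33090, T(8)=-117850, T(9)=419730, T(10)=-1494890, T(11)=5324130, T(12)=-18962170; answer -18962170
Part III: U2 = -18962170; w = -11; remainder = value at the root: -9*(-11)^4 - 4*(-11)^3 - 4*(-11)^2 - 4*(-11)^1 - 5 = (-131769) + (5324) + (-484) + (44) + (-5) = -126890; answer -126890
Part IV: U3 = -126890; m = -24; cross terms: (6*-24 - -17*-35)=-739, (-17*37 - -26*-24)=-1253, (-26*-35 - 6*37)=688; twice the area = |-1304| = 1304; area = 652; answer 652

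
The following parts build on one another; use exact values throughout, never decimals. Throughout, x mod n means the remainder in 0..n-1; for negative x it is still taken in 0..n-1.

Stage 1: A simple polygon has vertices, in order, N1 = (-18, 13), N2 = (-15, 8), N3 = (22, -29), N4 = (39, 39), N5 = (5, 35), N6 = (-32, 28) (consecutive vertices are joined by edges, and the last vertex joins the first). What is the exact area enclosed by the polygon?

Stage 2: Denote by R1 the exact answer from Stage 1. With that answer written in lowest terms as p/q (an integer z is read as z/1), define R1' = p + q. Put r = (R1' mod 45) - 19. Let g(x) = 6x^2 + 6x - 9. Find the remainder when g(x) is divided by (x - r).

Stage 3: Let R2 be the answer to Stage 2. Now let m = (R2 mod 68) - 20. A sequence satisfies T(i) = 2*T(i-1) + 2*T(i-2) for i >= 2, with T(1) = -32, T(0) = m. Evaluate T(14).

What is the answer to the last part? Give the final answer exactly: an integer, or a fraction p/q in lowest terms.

Stage 1: cross terms: (-18*8 - -15*13)=51, (-15*-29 - 22*8)=259, (22*39 - 39*-29)=1989, (39*35 - 5*39)=1170, (5*28 - -32*35)=1260, (-32*13 - -18*28)=88; twice the area = |4817| = 4817; area = 4817/2; answer 4817/2
Stage 2: R1 = 4817/2; threaded value p + q = 4819; r = -15; remainder = value at the root: 6*(-15)^2 + 6*(-15)^1 - 9 = (1350) + (-90) + (-9) = 1251; answer 1251
Stage 3: R2 = 1251; m = 7; T(2) = 2*(-32) + 2*(7) = -50; iterating: T(2)=-50, T(3)=-164, T(4)=-428, T(5)=-1184, T(6)=-3224, T(7)=-8816, T(8)=-24080, T(9)=-65792, T(10)=-179744, T(11)=-491072, T(12)=-1341632, T(13)=-3665408, T(14)=-10014080; answer -10014080

-10014080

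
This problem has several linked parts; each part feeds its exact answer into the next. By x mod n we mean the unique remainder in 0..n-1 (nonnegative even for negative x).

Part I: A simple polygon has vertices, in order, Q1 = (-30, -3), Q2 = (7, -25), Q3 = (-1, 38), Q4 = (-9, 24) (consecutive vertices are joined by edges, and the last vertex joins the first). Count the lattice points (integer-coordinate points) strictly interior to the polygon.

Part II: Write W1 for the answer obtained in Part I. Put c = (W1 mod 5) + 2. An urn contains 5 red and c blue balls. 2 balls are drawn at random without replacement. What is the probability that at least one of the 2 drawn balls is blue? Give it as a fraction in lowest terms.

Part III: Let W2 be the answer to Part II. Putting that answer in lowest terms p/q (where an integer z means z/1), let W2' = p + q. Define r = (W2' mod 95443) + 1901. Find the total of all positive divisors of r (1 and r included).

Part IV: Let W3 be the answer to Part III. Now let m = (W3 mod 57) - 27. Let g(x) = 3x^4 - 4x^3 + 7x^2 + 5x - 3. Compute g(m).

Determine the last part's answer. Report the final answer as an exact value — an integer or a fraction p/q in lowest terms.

14741

Part I: cross terms: (-30*-25 - 7*-3)=771, (7*38 - -1*-25)=241, (-1*24 - -9*38)=318, (-9*-3 - -30*24)=747; twice the area = |2077| = 2077; area = 2077/2; boundary points = 1 + 1 + 2 + 3 = 7; strictly interior points = area - boundary/2 + 1 = 1036; answer 1036
Part II: W1 = 1036; c = 3; total draws C(8,2) = 28; complement C(5,2) = 10; favorable 28 - 10 = 18; P = 9/14; answer 9/14
Part III: W2 = 9/14; threaded value p + q = 23; r = 1924; 1924 = 2^2 * 13 * 37; sigma = (1 + 2 + 4) * (1 + 13) * (1 + 37) = 7 * 14 * 38 = 3724; answer 3724
Part IV: W3 = 3724; m = -8; 3*(-8)^4 - 4*(-8)^3 + 7*(-8)^2 + 5*(-8)^1 - 3 = (12288) + (2048) + (448) + (-40) + (-3) = 14741; answer 14741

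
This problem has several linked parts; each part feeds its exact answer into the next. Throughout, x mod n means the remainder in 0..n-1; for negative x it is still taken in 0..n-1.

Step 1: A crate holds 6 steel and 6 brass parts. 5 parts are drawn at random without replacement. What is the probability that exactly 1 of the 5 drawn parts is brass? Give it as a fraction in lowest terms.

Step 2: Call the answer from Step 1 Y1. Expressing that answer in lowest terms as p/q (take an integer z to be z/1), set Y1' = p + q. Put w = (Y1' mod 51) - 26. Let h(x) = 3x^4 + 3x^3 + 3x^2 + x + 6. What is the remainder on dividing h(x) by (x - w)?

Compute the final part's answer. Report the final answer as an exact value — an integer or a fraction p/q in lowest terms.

877640

Step 1: total draws C(12,5) = 792; favorable C(6,1)*C(6,4) = 90; P = 5/44; answer 5/44
Step 2: Y1 = 5/44; threaded value p + q = 49; w = 23; remainder = value at the root: 3*(23)^4 + 3*(23)^3 + 3*(23)^2 + 1*(23)^1 + 6 = (839523) + (36501) + (1587) + (23) + (6) = 877640; answer 877640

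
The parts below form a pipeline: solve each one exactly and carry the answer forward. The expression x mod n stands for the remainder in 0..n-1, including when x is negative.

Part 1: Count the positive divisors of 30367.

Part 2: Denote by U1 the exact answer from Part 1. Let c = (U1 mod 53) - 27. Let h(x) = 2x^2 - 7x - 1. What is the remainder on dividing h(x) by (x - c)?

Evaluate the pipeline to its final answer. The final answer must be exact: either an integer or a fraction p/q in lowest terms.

Part 1: 30367 is prime, so its only divisors are 1 and 30367; count = 2; answer 2
Part 2: U1 = 2; c = -25; remainder = value at the root: 2*(-25)^2 - 7*(-25)^1 - 1 = (1250) + (175) + (-1) = 1424; answer 1424

1424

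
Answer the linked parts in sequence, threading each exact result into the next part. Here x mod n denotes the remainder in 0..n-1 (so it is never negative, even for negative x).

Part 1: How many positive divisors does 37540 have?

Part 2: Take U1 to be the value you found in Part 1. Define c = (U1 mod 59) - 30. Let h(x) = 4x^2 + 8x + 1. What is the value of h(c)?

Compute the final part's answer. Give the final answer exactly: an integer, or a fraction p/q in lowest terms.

Part 1: 37540 = 2^2 * 5 * 1877; number of divisors = (2+1) * (1+1) * (1+1) = 12; answer 12
Part 2: U1 = 12; c = -18; 4*(-18)^2 + 8*(-18)^1 + 1 = (1296) + (-144) + (1) = 1153; answer 1153

1153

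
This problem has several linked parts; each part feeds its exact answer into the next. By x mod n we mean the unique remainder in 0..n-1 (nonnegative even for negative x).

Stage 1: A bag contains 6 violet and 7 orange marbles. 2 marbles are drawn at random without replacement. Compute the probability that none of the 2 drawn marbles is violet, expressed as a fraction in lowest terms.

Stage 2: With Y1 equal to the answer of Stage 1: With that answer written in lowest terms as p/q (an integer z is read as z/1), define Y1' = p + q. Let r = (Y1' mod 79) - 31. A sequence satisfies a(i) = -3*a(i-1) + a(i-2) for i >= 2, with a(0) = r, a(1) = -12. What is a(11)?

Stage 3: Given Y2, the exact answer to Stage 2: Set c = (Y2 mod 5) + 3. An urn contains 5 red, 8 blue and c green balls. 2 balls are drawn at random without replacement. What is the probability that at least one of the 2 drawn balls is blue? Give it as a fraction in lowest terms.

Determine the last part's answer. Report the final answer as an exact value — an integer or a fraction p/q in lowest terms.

Stage 1: total draws C(13,2) = 78; favorable C(7,2) = 21; P = 7/26; answer 7/26
Stage 2: Y1 = 7/26; threaded value p + q = 33; r = 2; a(2) = -3*(-12) + 1*(2) = 38; iterating: a(2)=38, a(3)=-126, a(4)=416, a(5)=-1374, a(6)=4538, a(7)=-14988, a(8)=49502, a(9)=-163494, a(10)=539984, a(11)=-1783446; answer -1783446
Stage 3: Y2 = -1783446; c = 7; total draws C(20,2) = 190; complement C(12,2) = 66; favorable 190 - 66 = 124; P = 62/95; answer 62/95

62/95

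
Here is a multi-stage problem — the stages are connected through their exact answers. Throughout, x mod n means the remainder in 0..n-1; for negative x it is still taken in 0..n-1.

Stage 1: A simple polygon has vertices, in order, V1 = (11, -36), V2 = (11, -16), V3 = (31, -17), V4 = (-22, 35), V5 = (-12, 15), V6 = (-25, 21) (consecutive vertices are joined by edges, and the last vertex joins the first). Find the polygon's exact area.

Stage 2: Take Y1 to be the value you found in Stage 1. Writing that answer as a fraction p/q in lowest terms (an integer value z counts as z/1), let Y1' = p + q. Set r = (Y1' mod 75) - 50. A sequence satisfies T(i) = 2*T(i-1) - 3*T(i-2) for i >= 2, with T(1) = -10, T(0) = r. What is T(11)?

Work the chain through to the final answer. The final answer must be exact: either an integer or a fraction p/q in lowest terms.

122

Stage 1: cross terms: (11*-16 - 11*-36)=220, (11*-17 - 31*-16)=309, (31*35 - -22*-17)=711, (-22*15 - -12*35)=90, (-12*21 - -25*15)=123, (-25*-36 - 11*21)=669; twice the area = |2122| = 2122; area = 1061; answer 1061
Stage 2: Y1 = 1061; threaded value p + q = 1062; r = -38; T(2) = 2*(-10) - 3*(-38) = 94; iterating: T(2)=94, T(3)=218, T(4)=154, T(5)=-346, T(6)=-1154, T(7)=-1270, T(8)=922, T(9)=5654, T(10)=8542, T(11)=122; answer 122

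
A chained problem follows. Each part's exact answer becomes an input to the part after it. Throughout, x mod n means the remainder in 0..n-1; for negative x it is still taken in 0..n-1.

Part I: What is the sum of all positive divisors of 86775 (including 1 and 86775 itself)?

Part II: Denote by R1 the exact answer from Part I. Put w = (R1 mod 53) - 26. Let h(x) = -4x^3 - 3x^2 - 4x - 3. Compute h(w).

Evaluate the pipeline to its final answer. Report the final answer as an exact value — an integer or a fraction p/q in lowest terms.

-50350

Part I: 86775 = 3 * 5^2 * 13 * 89; sigma = (1 + 3) * (1 + 5 + 25) * (1 + 13) * (1 + 89) = 4 * 31 * 14 * 90 = 156240; answer 156240
Part II: R1 = 156240; w = 23; -4*(23)^3 - 3*(23)^2 - 4*(23)^1 - 3 = (-48668) + (-1587) + (-92) + (-3) = -50350; answer -50350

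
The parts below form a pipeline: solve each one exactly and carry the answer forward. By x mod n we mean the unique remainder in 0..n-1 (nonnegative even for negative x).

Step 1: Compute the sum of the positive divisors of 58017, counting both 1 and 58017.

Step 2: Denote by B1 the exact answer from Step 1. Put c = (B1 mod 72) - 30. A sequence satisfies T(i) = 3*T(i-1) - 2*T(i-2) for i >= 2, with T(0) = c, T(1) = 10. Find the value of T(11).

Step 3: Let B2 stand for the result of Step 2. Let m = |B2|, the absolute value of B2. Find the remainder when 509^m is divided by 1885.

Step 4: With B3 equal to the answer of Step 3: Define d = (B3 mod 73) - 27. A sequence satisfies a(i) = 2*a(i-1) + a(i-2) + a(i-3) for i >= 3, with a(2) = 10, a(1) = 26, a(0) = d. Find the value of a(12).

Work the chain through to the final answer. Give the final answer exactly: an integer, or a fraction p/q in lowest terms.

Step 1: 58017 = 3 * 83 * 233; sigma = (1 + 3) * (1 + 83) * (1 + 233) = 4 * 84 * 234 = 78624; answer 78624
Step 2: B1 = 78624; c = -30; T(2) = 3*(10) - 2*(-30) = 90; iterating: T(2)=90, T(3)=250, T(4)=570, T(5)=1210, T(6)=2490, T(7)=5050, T(8)=10170, T(9)=20410, T(10)=40890, T(11)=81850; answer 81850
Step 3: B2 = 81850; m = 81850; squarings mod 1885: 509^1=509, 509^2=836, 509^4=1446, 509^8=451, 509^16=1706, 509^32=1881, 509^64=16, 509^128=256, 509^256=1446, 509^512=451, 509^1024=1706, 509^2048=1881, 509^4096=16, 509^8192=256, 509^16384=1446, 509^32768=451, 509^65536=1706; 509^81850 = 509^2 * 509^8 * 509^16 * 509^32 * 509^128 * 509^256 * 509^512 * 509^1024 * 509^2048 * 509^4096 * 509^8192 * 509^65536 = 426 (mod 1885); answer 426
Step 4: B3 = 426; d = 34; a(3) = 2*(10) + 1*(26) + 1*(34) = 80; iterating: a(3)=80, a(4)=196, a(5)=482, a(6)=1240, a(7)=3158, a(8)=8038, a(9)=20474, a(10)=52144, a(11)=132800, a(12)=338218; answer 338218

338218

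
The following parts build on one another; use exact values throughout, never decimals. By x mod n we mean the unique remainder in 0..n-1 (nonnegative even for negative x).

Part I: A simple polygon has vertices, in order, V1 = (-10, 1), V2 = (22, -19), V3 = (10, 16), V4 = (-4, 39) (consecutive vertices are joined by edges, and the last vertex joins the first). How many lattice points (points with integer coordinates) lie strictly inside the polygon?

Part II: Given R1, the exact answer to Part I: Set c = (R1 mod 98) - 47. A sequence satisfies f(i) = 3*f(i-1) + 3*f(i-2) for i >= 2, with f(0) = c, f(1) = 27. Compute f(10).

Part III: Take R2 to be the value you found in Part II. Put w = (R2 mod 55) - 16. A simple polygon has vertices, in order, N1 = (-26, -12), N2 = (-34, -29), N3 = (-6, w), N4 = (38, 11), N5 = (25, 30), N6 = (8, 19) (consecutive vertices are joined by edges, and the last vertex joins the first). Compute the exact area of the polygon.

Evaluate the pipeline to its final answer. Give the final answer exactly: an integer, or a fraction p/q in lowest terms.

1270

Part I: cross terms: (-10*-19 - 22*1)=168, (22*16 - 10*-19)=542, (10*39 - -4*16)=454, (-4*1 - -10*39)=386; twice the area = |1550| = 1550; area = 775; boundary points = 4 + 1 + 1 + 2 = 8; strictly interior points = area - boundary/2 + 1 = 772; answer 772
Part II: R1 = 772; c = 39; f(2) = 3*(27) + 3*(39) = 198; iterating: f(2)=198, f(3)=675, f(4)=2619, f(5)=9882, f(6)=37503, f(7)=142155, f(8)=538974, f(9)=2043387, f(10)=7747083; answer 7747083
Part III: R2 = 7747083; w = -13; cross terms: (-26*-29 - -34*-12)=346, (-34*-13 - -6*-29)=268, (-6*11 - 38*-13)=428, (38*30 - 25*11)=865, (25*19 - 8*30)=235, (8*-12 - -26*19)=398; twice the area = |2540| = 2540; area = 1270; answer 1270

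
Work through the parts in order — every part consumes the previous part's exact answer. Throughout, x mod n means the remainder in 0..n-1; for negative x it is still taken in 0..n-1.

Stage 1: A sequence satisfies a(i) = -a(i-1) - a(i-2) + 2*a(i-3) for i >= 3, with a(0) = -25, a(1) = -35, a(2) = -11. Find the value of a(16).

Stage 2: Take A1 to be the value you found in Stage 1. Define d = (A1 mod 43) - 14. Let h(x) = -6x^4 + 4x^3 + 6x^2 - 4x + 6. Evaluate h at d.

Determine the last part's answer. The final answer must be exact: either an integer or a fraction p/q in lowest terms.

Stage 1: a(3) = -1*(-11) - 1*(-35) + 2*(-25) = -4; iterating: a(3)=-4, a(4)=-55, a(5)=37, a(6)=10, a(7)=-157, a(8)=221, a(9)=-44, a(10)=-491, a(11)=977, a(12)=-574, a(13)=-1385, a(14)=3913, a(15)=-3676, a(16)=-3007; answer -3007
Stage 2: A1 = -3007; d = -11; -6*(-11)^4 + 4*(-11)^3 + 6*(-11)^2 - 4*(-11)^1 + 6 = (-87846) + (-5324) + (726) + (44) + (6) = -92394; answer -92394

-92394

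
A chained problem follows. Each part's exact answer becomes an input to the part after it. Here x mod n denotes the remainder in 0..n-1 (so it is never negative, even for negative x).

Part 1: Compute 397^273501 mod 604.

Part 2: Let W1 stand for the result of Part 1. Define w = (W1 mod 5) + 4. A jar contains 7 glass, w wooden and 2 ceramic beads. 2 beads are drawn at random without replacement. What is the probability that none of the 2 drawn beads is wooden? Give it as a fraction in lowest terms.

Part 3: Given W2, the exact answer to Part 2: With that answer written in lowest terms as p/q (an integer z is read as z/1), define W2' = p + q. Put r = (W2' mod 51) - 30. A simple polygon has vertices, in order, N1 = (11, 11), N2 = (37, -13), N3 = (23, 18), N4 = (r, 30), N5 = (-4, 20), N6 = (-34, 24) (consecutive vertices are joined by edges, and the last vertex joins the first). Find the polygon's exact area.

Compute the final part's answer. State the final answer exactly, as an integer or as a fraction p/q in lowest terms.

Part 1: squarings mod 604: 397^1=397, 397^2=569, 397^4=17, 397^8=289, 397^16=169, 397^32=173, 397^64=333, 397^128=357, 397^256=5, 397^512=25, 397^1024=21, 397^2048=441, 397^4096=597, 397^8192=49, 397^16384=589, 397^32768=225, 397^65536=493, 397^131072=241, 397^262144=97; 397^273501 = 397^1 * 397^4 * 397^8 * 397^16 * 397^64 * 397^1024 * 397^2048 * 397^8192 * 397^262144 = 473 (mod 604); answer 473
Part 2: W1 = 473; w = 7; total draws C(16,2) = 120; favorable C(9,2) = 36; P = 3/10; answer 3/10
Part 3: W2 = 3/10; threaded value p + q = 13; r = -17; cross terms: (11*-13 - 37*11)=-550, (37*18 - 23*-13)=965, (23*30 - -17*18)=996, (-17*20 - -4*30)=-220, (-4*24 - -34*20)=584, (-34*11 - 11*24)=-638; twice the area = |1137| = 1137; area = 1137/2; answer 1137/2

1137/2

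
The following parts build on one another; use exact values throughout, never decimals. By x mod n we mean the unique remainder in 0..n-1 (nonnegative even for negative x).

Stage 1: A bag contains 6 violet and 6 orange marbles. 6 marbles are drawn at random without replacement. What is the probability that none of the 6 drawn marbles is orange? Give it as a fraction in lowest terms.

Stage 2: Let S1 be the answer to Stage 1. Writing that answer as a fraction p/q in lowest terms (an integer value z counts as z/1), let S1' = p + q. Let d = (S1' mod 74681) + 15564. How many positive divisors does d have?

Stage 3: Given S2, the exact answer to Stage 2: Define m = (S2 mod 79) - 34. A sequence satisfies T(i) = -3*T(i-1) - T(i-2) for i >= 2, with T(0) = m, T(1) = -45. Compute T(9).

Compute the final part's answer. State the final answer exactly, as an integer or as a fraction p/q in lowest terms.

-145890

Stage 1: total draws C(12,6) = 924; favorable C(6,6) = 1; P = 1/924; answer 1/924
Stage 2: S1 = 1/924; threaded value p + q = 925; d = 16489; 16489 = 11 * 1499; number of divisors = (1+1) * (1+1) = 4; answer 4
Stage 3: S2 = 4; m = -30; T(2) = -3*(-45) - 1*(-30) = 165; iterating: T(2)=165, T(3)=-450, T(4)=1185, T(5)=-3105, T(6)=8130, T(7)=-21285, T(8)=55725, T(9)=-145890; answer -145890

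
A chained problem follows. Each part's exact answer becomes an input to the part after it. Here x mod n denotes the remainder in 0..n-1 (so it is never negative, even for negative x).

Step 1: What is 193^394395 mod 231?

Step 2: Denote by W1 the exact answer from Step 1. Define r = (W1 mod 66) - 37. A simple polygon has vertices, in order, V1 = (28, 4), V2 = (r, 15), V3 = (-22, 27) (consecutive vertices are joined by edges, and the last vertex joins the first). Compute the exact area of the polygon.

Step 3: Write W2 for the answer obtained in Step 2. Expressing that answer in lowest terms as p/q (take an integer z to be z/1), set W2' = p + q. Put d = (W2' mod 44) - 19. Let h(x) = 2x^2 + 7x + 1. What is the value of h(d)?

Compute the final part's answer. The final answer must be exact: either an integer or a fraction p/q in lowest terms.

Step 1: squarings mod 231: 193^1=193, 193^2=58, 193^4=130, 193^8=37, 193^16=214, 193^32=58, 193^64=130, 193^128=37, 193^256=214, 193^512=58, 193^1024=130, 193^2048=37, 193^4096=214, 193^8192=58, 193^16384=130, 193^32768=37, 193^65536=214, 193^131072=58, 193^262144=130; 193^394395 = 193^1 * 193^2 * 193^8 * 193^16 * 193^128 * 193^1024 * 193^131072 * 193^262144 = 43 (mod 231); answer 43
Step 2: W1 = 43; r = 6; cross terms: (28*15 - 6*4)=396, (6*27 - -22*15)=492, (-22*4 - 28*27)=-844; twice the area = |44| = 44; area = 22; answer 22
Step 3: W2 = 22; threaded value p + q = 23; d = 4; 2*(4)^2 + 7*(4)^1 + 1 = (32) + (28) + (1) = 61; answer 61

61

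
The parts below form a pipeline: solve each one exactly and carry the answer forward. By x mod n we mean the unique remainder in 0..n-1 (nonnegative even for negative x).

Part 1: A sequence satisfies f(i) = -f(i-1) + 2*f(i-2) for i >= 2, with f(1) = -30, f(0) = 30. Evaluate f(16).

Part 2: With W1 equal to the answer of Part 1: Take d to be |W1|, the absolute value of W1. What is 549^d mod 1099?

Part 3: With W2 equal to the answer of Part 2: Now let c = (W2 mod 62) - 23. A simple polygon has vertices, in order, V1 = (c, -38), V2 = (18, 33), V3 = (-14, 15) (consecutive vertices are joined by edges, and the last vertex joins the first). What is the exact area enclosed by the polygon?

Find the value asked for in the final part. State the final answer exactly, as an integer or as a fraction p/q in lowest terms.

Part 1: f(2) = -1*(-30) + 2*(30) = 90; iterating: f(2)=90, f(3)=-150, f(4)=330, f(5)=-630, f(6)=1290, f(7)=-2550, f(8)=5130, f(9)=-10230, f(10)=20490, f(11)=-40950, f(12)=81930, f(13)=-163830, f(14)=327690, f(15)=-655350, f(16)=1310730; answer 1310730
Part 2: W1 = 1310730; d = 1310730; squarings mod 1099: 549^1=549, 549^2=275, 549^4=893, 549^8=674, 549^16=389, 549^32=758, 549^64=886, 549^128=310, 549^256=487, 549^512=884, 549^1024=67, 549^2048=93, 549^4096=956, 549^8192=667, 549^16384=893, 549^32768=674, 549^65536=389, 549^131072=758, 549^262144=886, 549^524288=310, 549^1048576=487; 549^1310730 = 549^2 * 549^8 * 549^262144 * 549^1048576 = 372 (mod 1099); answer 372
Part 3: W2 = 372; c = -23; cross terms: (-23*33 - 18*-38)=-75, (18*15 - -14*33)=732, (-14*-38 - -23*15)=877; twice the area = |1534| = 1534; area = 767; answer 767

767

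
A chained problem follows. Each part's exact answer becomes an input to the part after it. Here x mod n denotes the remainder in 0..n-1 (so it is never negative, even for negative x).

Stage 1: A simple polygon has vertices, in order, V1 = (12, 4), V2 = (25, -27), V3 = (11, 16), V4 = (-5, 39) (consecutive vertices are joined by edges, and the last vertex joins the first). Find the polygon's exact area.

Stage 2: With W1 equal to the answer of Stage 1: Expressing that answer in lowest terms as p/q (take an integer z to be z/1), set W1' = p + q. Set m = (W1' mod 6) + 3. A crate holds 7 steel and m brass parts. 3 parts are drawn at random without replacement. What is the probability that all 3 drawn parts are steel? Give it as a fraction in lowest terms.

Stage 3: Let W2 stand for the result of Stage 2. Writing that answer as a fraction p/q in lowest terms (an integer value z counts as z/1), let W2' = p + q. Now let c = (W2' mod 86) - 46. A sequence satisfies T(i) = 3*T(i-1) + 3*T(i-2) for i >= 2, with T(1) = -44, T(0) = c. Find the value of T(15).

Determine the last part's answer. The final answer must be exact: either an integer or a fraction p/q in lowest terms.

Stage 1: cross terms: (12*-27 - 25*4)=-424, (25*16 - 11*-27)=697, (11*39 - -5*16)=509, (-5*4 - 12*39)=-488; twice the area = |294| = 294; area = 147; answer 147
Stage 2: W1 = 147; threaded value p + q = 148; m = 7; total draws C(14,3) = 364; favorable C(7,3) = 35; P = 5/52; answer 5/52
Stage 3: W2 = 5/52; threaded value p + q = 57; c = 11; T(2) = 3*(-44) + 3*(11) = -99; iterating: T(2)=-99, T(3)=-429, T(4)=-1584, T(5)=-6039, T(6)=-22869, T(7)=-86724, T(8)=-328779, T(9)=-1246509, T(10)=-4725864, T(11)=-17917119, T(12)=-67928949, T(13)=-257538204, T(14)=-976401459, T(15)=-3701818989; answer -3701818989

-3701818989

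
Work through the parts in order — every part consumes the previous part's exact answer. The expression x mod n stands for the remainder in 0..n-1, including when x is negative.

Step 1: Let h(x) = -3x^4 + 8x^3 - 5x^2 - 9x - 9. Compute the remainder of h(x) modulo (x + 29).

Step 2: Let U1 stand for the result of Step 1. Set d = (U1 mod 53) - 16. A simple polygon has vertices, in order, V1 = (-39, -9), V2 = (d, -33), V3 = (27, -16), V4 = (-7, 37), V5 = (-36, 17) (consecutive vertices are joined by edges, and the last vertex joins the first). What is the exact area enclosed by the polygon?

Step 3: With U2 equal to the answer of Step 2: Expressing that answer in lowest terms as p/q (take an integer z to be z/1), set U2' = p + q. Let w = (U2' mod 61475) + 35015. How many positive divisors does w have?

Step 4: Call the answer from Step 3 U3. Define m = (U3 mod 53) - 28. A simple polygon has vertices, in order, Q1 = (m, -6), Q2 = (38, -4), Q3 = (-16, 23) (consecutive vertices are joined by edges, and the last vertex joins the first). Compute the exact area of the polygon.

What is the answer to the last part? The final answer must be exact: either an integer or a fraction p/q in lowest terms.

864

Step 1: remainder = value at the root: -3*(-29)^4 + 8*(-29)^3 - 5*(-29)^2 - 9*(-29)^1 - 9 = (-2121843) + (-195112) + (-4205) + (261) + (-9) = -2320908; answer -2320908
Step 2: U1 = -2320908; d = -1; cross terms: (-39*-33 - -1*-9)=1278, (-1*-16 - 27*-33)=907, (27*37 - -7*-16)=887, (-7*17 - -36*37)=1213, (-36*-9 - -39*17)=987; twice the area = |5272| = 5272; area = 2636; answer 2636
Step 3: U2 = 2636; threaded value p + q = 2637; w = 37652; 37652 = 2^2 * 9413; number of divisors = (2+1) * (1+1) = 6; answer 6
Step 4: U3 = 6; m = -22; cross terms: (-22*-4 - 38*-6)=316, (38*23 - -16*-4)=810, (-16*-6 - -22*23)=602; twice the area = |1728| = 1728; area = 864; answer 864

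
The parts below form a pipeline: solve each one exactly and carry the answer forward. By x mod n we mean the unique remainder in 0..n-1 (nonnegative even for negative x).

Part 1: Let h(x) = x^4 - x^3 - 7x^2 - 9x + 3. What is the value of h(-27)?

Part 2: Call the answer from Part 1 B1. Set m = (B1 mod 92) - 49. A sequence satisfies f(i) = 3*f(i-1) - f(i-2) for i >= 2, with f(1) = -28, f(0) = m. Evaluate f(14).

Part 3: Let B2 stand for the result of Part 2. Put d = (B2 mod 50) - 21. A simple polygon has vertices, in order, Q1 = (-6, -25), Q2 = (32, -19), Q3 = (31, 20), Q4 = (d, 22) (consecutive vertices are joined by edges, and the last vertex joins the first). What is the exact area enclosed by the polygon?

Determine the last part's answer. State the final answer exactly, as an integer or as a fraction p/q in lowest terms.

Part 1: 1*(-27)^4 - 1*(-27)^3 - 7*(-27)^2 - 9*(-27)^1 + 3 = (531441) + (19683) + (-5103) + (243) + (3) = 546267; answer 546267
Part 2: B1 = 546267; m = 14; f(2) = 3*(-28) - 1*(14) = -98; iterating: f(2)=-98, f(3)=-266, f(4)=-700, f(5)=-1834, f(6)=-4802, f(7)=-12572, f(8)=-32914, f(9)=-86170, f(10)=-225596, f(11)=-590618, f(12)=-1546258, f(13)=-4048156, f(14)=-10598210; answer -10598210
Part 3: B2 = -10598210; d = 19; cross terms: (-6*-19 - 32*-25)=914, (32*20 - 31*-19)=1229, (31*22 - 19*20)=302, (19*-25 - -6*22)=-343; twice the area = |2102| = 2102; area = 1051; answer 1051

1051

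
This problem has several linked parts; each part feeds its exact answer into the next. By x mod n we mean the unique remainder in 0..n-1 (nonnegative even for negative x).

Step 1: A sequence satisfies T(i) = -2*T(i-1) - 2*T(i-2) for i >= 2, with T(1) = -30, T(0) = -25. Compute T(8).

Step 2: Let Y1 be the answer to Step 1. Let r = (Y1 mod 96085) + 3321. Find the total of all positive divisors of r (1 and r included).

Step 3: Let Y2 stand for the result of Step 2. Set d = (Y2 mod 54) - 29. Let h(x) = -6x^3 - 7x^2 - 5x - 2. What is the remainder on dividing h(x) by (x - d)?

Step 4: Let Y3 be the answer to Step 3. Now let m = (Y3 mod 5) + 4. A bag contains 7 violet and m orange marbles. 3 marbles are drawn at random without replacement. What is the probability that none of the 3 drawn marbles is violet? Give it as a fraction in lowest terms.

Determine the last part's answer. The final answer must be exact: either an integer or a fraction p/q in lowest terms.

4/165

Step 1: T(2) = -2*(-30) - 2*(-25) = 110; iterating: T(2)=110, T(3)=-160, T(4)=100, T(5)=120, T(6)=-440, T(7)=640, T(8)=-400; answer -400
Step 2: Y1 = -400; r = 99006; 99006 = 2 * 3 * 29 * 569; sigma = (1 + 2) * (1 + 3) * (1 + 29) * (1 + 569) = 3 * 4 * 30 * 570 = 205200; answer 205200
Step 3: Y2 = 205200; d = -29; remainder = value at the root: -6*(-29)^3 - 7*(-29)^2 - 5*(-29)^1 - 2 = (146334) + (-5887) + (145) + (-2) = 140590; answer 140590
Step 4: Y3 = 140590; m = 4; total draws C(11,3) = 165; favorable C(4,3) = 4; P = 4/165; answer 4/165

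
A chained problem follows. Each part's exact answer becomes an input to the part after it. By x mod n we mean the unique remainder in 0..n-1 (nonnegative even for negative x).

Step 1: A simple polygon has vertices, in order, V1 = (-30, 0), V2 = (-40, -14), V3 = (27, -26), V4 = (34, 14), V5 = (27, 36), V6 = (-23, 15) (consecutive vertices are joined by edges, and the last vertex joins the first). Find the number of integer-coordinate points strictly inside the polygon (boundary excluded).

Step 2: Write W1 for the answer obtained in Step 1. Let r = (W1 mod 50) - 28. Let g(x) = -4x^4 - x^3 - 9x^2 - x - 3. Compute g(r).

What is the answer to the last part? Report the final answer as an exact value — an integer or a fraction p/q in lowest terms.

Step 1: cross terms: (-30*-14 - -40*0)=420, (-40*-26 - 27*-14)=1418, (27*14 - 34*-26)=1262, (34*36 - 27*14)=846, (27*15 - -23*36)=1233, (-23*0 - -30*15)=450; twice the area = |5629| = 5629; area = 5629/2; boundary points = 2 + 1 + 1 + 1 + 1 + 1 = 7; strictly interior points = area - boundary/2 + 1 = 2812; answer 2812
Step 2: W1 = 2812; r = -16; -4*(-16)^4 - 1*(-16)^3 - 9*(-16)^2 - 1*(-16)^1 - 3 = (-262144) + (4096) + (-2304) + (16) + (-3) = -260339; answer -260339

-260339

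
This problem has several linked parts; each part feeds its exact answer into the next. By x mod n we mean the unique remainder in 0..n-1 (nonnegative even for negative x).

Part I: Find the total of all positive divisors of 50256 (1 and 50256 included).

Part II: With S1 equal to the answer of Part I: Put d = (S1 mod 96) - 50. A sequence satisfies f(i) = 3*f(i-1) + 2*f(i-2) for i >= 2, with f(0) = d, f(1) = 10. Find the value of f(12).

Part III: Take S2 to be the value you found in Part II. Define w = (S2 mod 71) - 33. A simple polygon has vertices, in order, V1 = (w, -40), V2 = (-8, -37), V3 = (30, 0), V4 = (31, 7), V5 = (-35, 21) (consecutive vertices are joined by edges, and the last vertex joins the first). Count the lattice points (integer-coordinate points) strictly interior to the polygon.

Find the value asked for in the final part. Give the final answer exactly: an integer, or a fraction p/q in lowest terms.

Part I: 50256 = 2^4 * 3^2 * 349; sigma = (1 + 2 + 4 + 8 + 16) * (1 + 3 + 9) * (1 + 349) = 31 * 13 * 350 = 141050; answer 141050
Part II: S1 = 141050; d = -24; f(2) = 3*(10) + 2*(-24) = -18; iterating: f(2)=-18, f(3)=-34, f(4)=-138, f(5)=-482, f(6)=-1722, f(7)=-6130, f(8)=-21834, f(9)=-77762, f(10)=-276954, f(11)=-986386, f(12)=-3513066; answer -3513066
Part III: S2 = -3513066; w = -19; cross terms: (-19*-37 - -8*-40)=383, (-8*0 - 30*-37)=1110, (30*7 - 31*0)=210, (31*21 - -35*7)=896, (-35*-40 - -19*21)=1799; twice the area = |4398| = 4398; area = 2199; boundary points = 1 + 1 + 1 + 2 + 1 = 6; strictly interior points = area - boundary/2 + 1 = 2197; answer 2197

2197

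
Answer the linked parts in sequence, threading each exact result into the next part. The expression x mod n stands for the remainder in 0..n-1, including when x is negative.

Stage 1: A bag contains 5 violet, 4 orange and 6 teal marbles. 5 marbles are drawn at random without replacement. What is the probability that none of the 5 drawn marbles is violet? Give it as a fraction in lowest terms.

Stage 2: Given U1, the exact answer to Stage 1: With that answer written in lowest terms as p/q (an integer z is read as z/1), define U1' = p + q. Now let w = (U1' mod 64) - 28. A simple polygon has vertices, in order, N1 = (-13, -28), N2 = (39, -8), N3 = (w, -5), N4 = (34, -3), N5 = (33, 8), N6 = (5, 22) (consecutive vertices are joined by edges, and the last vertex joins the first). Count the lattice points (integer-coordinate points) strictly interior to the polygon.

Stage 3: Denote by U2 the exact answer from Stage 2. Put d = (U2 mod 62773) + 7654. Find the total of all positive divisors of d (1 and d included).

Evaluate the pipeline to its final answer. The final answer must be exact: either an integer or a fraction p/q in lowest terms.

Stage 1: total draws C(15,5) = 3003; favorable C(10,5) = 252; P = 12/143; answer 12/143
Stage 2: U1 = 12/143; threaded value p + q = 155; w = -1; cross terms: (-13*-8 - 39*-28)=1196, (39*-5 - -1*-8)=-203, (-1*-3 - 34*-5)=173, (34*8 - 33*-3)=371, (33*22 - 5*8)=686, (5*-28 - -13*22)=146; twice the area = |2369| = 2369; area = 2369/2; boundary points = 4 + 1 + 1 + 1 + 14 + 2 = 23; strictly interior points = area - boundary/2 + 1 = 1174; answer 1174
Stage 3: U2 = 1174; d = 8828; 8828 = 2^2 * 2207; sigma = (1 + 2 + 4) * (1 + 2207) = 7 * 2208 = 15456; answer 15456

15456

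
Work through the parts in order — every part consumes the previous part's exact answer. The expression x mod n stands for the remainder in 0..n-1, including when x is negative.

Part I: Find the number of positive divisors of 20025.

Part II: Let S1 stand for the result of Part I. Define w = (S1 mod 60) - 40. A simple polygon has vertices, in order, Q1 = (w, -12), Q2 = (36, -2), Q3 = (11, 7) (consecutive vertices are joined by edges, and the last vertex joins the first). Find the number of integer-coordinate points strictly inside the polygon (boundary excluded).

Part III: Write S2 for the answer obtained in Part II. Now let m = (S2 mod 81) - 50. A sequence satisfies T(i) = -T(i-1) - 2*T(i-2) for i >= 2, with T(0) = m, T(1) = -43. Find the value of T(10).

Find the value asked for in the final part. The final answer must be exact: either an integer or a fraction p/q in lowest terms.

Part I: 20025 = 3^2 * 5^2 * 89; number of divisors = (2+1) * (2+1) * (1+1) = 18; answer 18
Part II: S1 = 18; w = -22; cross terms: (-22*-2 - 36*-12)=476, (36*7 - 11*-2)=274, (11*-12 - -22*7)=22; twice the area = |772| = 772; area = 386; boundary points = 2 + 1 + 1 = 4; strictly interior points = area - boundary/2 + 1 = 385; answer 385
Part III: S2 = 385; m = 11; T(2) = -1*(-43) - 2*(11) = 21; iterating: T(2)=21, T(3)=65, T(4)=-107, T(5)=-23, T(6)=237, T(7)=-191, T(8)=-283, T(9)=665, T(10)=-99; answer -99

-99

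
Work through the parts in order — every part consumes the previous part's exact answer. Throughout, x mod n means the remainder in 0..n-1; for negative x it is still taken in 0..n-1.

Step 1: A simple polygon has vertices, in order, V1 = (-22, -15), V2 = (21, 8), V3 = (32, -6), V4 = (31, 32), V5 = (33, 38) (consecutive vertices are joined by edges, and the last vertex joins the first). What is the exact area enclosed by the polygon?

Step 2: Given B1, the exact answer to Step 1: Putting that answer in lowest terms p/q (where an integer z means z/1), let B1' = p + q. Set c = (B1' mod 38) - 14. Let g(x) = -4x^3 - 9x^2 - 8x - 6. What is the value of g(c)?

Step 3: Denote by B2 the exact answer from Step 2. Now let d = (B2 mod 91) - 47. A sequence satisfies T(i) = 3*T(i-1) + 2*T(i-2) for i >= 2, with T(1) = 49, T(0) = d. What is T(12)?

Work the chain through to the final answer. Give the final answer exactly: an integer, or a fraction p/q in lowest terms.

72197815

Step 1: cross terms: (-22*8 - 21*-15)=139, (21*-6 - 32*8)=-382, (32*32 - 31*-6)=1210, (31*38 - 33*32)=122, (33*-15 - -22*38)=341; twice the area = |1430| = 1430; area = 715; answer 715
Step 2: B1 = 715; threaded value p + q = 716; c = 18; -4*(18)^3 - 9*(18)^2 - 8*(18)^1 - 6 = (-23328) + (-2916) + (-144) + (-6) = -26394; answer -26394
Step 3: B2 = -26394; d = 40; T(2) = 3*(49) + 2*(40) = 227; iterating: T(2)=227, T(3)=779, T(4)=2791, T(5)=9931, T(6)=35375, T(7)=125987, T(8)=448711, T(9)=1598107, T(10)=5691743, T(11)=20271443, T(12)=72197815; answer 72197815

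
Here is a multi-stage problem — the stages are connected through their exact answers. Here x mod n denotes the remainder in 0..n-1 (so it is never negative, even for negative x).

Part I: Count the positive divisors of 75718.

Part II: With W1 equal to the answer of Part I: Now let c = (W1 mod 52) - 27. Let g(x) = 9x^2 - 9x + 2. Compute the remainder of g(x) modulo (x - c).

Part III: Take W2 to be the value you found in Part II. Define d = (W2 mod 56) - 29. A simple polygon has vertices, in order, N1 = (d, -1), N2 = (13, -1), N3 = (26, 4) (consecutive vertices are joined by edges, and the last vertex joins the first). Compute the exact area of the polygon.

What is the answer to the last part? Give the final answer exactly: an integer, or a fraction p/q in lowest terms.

20

Part I: 75718 = 2 * 17^2 * 131; number of divisors = (1+1) * (2+1) * (1+1) = 12; answer 12
Part II: W1 = 12; c = -15; remainder = value at the root: 9*(-15)^2 - 9*(-15)^1 + 2 = (2025) + (135) + (2) = 2162; answer 2162
Part III: W2 = 2162; d = 5; cross terms: (5*-1 - 13*-1)=8, (13*4 - 26*-1)=78, (26*-1 - 5*4)=-46; twice the area = |40| = 40; area = 20; answer 20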